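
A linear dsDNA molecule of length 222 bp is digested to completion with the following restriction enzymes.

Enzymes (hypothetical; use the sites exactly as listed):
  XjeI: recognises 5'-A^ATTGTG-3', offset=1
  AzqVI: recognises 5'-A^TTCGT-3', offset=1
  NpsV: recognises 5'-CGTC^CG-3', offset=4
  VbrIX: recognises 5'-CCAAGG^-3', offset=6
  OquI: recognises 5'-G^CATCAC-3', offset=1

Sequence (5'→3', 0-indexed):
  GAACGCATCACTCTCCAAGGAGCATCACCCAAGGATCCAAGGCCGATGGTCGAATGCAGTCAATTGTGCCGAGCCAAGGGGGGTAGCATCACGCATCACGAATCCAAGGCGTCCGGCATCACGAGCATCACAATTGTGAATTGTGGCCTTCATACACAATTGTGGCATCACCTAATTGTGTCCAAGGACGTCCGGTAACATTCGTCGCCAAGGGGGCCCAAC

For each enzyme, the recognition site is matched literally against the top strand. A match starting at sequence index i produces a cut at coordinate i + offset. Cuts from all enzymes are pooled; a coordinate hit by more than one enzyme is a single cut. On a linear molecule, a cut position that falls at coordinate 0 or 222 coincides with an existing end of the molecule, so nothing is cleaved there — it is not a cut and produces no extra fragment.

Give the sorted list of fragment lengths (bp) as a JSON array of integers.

[2,3,4,5,5,7,7,7,7,7,8,8,9,9,9,12,13,13,15,16,17,19,20]

Site scan:
  XjeI (AATTGTG, off=1): starts [61, 131, 138, 157, 173] → cuts [62, 132, 139, 158, 174]
  AzqVI (ATTCGT, off=1): starts [199] → cuts [200]
  NpsV (CGTCCG, off=4): starts [109, 188] → cuts [113, 192]
  VbrIX (CCAAGG, off=6): starts [14, 28, 36, 73, 103, 181, 207] → cuts [20, 34, 42, 79, 109, 187, 213]
  OquI (GCATCAC, off=1): starts [4, 21, 85, 92, 115, 124, 164] → cuts [5, 22, 86, 93, 116, 125, 165]

Pooled cuts: [5, 20, 22, 34, 42, 62, 79, 86, 93, 109, 113, 116, 125, 132, 139, 158, 165, 174, 187, 192, 200, 213]

Fragments:
  [0,5): 5 bp
  [5,20): 15 bp
  [20,22): 2 bp
  [22,34): 12 bp
  [34,42): 8 bp
  [42,62): 20 bp
  [62,79): 17 bp
  [79,86): 7 bp
  [86,93): 7 bp
  [93,109): 16 bp
  [109,113): 4 bp
  [113,116): 3 bp
  [116,125): 9 bp
  [125,132): 7 bp
  [132,139): 7 bp
  [139,158): 19 bp
  [158,165): 7 bp
  [165,174): 9 bp
  [174,187): 13 bp
  [187,192): 5 bp
  [192,200): 8 bp
  [200,213): 13 bp
  [213,222): 9 bp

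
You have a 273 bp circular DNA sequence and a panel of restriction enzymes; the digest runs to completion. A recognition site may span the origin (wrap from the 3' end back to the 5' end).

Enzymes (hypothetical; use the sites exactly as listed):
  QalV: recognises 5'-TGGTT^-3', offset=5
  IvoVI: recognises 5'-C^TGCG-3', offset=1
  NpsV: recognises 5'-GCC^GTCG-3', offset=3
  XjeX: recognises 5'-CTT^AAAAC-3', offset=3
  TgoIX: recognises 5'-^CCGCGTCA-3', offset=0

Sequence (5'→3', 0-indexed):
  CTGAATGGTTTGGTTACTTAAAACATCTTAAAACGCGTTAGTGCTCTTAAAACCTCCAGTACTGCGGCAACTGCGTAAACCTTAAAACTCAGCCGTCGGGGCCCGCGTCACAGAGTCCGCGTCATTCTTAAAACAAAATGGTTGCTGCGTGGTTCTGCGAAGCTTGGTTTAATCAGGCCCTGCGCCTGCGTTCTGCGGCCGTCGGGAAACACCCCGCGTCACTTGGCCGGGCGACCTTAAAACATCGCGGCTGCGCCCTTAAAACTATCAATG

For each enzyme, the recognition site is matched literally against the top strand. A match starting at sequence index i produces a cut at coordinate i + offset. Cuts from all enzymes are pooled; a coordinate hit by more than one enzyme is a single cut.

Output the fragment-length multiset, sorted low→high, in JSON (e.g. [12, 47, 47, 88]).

Scan for sites:
  QalV TGGTT/5: at [5, 10, 138, 149, 164] ⇒ [10, 15, 143, 154, 169]
  IvoVI CTGCG/1: at [61, 70, 144, 154, 179, 185, 192, 250] ⇒ [62, 71, 145, 155, 180, 186, 193, 251]
  NpsV GCCGTCG/3: at [91, 197] ⇒ [94, 200]
  XjeX CTTAAAAC/3: at [16, 26, 45, 80, 126, 235, 257] ⇒ [19, 29, 48, 83, 129, 238, 260]
  TgoIX CCGCGTCA/0: at [102, 116, 213] ⇒ [102, 116, 213]

All cut coordinates (distinct, sorted): [10, 15, 19, 29, 48, 62, 71, 83, 94, 102, 116, 129, 143, 145, 154, 155, 169, 180, 186, 193, 200, 213, 238, 251, 260]

Fragment lengths:
  10→15: 5 bp
  15→19: 4 bp
  19→29: 10 bp
  29→48: 19 bp
  48→62: 14 bp
  62→71: 9 bp
  71→83: 12 bp
  83→94: 11 bp
  94→102: 8 bp
  102→116: 14 bp
  116→129: 13 bp
  129→143: 14 bp
  143→145: 2 bp
  145→154: 9 bp
  154→155: 1 bp
  155→169: 14 bp
  169→180: 11 bp
  180→186: 6 bp
  186→193: 7 bp
  193→200: 7 bp
  200→213: 13 bp
  213→238: 25 bp
  238→251: 13 bp
  251→260: 9 bp
  260→10 (wrap): 273-260+10 = 23 bp

[1,2,4,5,6,7,7,8,9,9,9,10,11,11,12,13,13,13,14,14,14,14,19,23,25]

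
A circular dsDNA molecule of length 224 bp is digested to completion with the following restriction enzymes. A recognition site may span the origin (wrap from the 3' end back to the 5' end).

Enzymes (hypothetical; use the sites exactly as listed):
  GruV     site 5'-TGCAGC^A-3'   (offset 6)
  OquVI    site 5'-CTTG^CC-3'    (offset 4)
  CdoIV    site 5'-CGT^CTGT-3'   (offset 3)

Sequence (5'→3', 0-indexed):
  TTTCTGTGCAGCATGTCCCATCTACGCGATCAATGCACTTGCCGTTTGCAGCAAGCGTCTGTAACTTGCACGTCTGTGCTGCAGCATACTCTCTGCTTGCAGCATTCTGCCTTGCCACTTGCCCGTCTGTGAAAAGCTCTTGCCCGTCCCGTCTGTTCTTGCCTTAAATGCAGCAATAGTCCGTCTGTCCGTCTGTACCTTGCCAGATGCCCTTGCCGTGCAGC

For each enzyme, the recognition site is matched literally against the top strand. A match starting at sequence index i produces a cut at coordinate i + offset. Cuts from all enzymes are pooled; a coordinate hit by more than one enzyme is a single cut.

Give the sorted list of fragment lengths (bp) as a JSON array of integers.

Scan for sites:
  GruV (TGCAGCA, off=6): starts [6, 46, 79, 97, 168] → cuts [12, 52, 85, 103, 174]
  OquVI (CTTGCC, off=4): starts [37, 110, 117, 138, 157, 198, 211] → cuts [41, 114, 121, 142, 161, 202, 215]
  CdoIV (CGTCTGT, off=3): starts [55, 70, 123, 149, 181, 189] → cuts [58, 73, 126, 152, 184, 192]

Pooled cuts: [12, 41, 52, 58, 73, 85, 103, 114, 121, 126, 142, 152, 161, 174, 184, 192, 202, 215]

Fragments:
  12→41: 29 bp
  41→52: 11 bp
  52→58: 6 bp
  58→73: 15 bp
  73→85: 12 bp
  85→103: 18 bp
  103→114: 11 bp
  114→121: 7 bp
  121→126: 5 bp
  126→142: 16 bp
  142→152: 10 bp
  152→161: 9 bp
  161→174: 13 bp
  174→184: 10 bp
  184→192: 8 bp
  192→202: 10 bp
  202→215: 13 bp
  215→12 (wrap): 224-215+12 = 21 bp

[5,6,7,8,9,10,10,10,11,11,12,13,13,15,16,18,21,29]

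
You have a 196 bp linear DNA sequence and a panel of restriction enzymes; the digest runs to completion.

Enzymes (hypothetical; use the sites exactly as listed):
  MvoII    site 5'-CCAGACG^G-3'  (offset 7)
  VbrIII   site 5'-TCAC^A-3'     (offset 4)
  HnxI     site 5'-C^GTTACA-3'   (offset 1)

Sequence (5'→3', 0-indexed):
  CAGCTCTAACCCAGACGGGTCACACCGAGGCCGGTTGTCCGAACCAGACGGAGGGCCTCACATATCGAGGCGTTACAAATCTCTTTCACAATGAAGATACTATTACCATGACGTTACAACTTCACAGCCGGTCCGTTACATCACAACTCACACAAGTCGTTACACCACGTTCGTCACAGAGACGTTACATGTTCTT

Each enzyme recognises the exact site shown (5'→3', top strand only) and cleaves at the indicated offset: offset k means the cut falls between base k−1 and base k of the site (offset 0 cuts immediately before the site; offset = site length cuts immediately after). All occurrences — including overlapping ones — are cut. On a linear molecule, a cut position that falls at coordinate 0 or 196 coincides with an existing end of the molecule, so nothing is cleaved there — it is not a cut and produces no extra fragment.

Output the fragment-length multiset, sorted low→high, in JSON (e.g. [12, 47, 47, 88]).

[6,6,7,7,9,10,10,11,13,13,17,18,19,23,27]

Scan for sites:
  MvoII (CCAGACGG, off=7): starts [10, 43] → cuts [17, 50]
  VbrIII (TCACA, off=4): starts [19, 57, 85, 121, 140, 147, 173] → cuts [23, 61, 89, 125, 144, 151, 177]
  HnxI (CGTTACA, off=1): starts [70, 111, 133, 157, 182] → cuts [71, 112, 134, 158, 183]

All cut coordinates (distinct, sorted): [17, 23, 50, 61, 71, 89, 112, 125, 134, 144, 151, 158, 177, 183]

Fragment lengths:
  [0,17): 17 bp
  [17,23): 6 bp
  [23,50): 27 bp
  [50,61): 11 bp
  [61,71): 10 bp
  [71,89): 18 bp
  [89,112): 23 bp
  [112,125): 13 bp
  [125,134): 9 bp
  [134,144): 10 bp
  [144,151): 7 bp
  [151,158): 7 bp
  [158,177): 19 bp
  [177,183): 6 bp
  [183,196): 13 bp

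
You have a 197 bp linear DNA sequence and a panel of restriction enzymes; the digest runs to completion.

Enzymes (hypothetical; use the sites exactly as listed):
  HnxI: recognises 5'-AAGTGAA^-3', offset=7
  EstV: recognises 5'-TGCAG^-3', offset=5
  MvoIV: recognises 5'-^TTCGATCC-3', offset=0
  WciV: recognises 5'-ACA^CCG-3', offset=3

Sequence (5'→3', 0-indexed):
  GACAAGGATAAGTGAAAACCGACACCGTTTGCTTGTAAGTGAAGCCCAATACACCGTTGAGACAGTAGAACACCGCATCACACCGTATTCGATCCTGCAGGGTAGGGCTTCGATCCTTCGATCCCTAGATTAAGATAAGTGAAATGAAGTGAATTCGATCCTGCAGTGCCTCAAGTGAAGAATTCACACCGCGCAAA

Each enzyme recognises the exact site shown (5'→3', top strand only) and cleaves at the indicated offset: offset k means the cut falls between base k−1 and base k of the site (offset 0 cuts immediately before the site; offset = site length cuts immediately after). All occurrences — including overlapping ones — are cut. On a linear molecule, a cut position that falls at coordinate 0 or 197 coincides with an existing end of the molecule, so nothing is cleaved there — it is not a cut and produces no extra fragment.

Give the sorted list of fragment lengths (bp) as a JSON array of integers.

[5,8,8,8,9,9,10,10,10,13,13,13,16,19,19,27]

Per-enzyme occurrences:
  HnxI (AAGTGAA, off=7): starts [9, 36, 136, 146, 172] → cuts [16, 43, 143, 153, 179]
  EstV (TGCAG, off=5): starts [95, 161] → cuts [100, 166]
  MvoIV (TTCGATCC, off=0): starts [87, 108, 116, 153] → cuts [87, 108, 116, 153]
  WciV (ACACCG, off=3): starts [21, 50, 69, 79, 185] → cuts [24, 53, 72, 82, 188]

Pooled cuts: [16, 24, 43, 53, 72, 82, 87, 100, 108, 116, 143, 153, 166, 179, 188]

Fragment lengths:
  [0,16): 16 bp
  [16,24): 8 bp
  [24,43): 19 bp
  [43,53): 10 bp
  [53,72): 19 bp
  [72,82): 10 bp
  [82,87): 5 bp
  [87,100): 13 bp
  [100,108): 8 bp
  [108,116): 8 bp
  [116,143): 27 bp
  [143,153): 10 bp
  [153,166): 13 bp
  [166,179): 13 bp
  [179,188): 9 bp
  [188,197): 9 bp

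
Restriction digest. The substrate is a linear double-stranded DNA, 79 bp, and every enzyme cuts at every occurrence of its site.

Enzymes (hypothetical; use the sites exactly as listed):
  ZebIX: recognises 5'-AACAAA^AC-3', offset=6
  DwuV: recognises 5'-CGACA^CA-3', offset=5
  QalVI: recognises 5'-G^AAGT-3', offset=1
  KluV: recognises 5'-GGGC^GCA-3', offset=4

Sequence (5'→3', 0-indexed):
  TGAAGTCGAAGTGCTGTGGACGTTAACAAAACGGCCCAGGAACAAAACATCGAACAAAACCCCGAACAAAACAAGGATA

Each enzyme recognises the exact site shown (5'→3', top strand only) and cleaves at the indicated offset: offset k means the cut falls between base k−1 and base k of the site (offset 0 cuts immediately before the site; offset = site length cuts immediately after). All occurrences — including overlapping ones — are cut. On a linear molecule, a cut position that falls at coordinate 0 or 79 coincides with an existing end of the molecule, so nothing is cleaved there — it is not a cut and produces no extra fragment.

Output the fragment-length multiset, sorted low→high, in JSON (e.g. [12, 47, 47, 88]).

Per-enzyme occurrences:
  ZebIX AACAAAAC/6: at [24, 40, 52, 64] ⇒ [30, 46, 58, 70]
  DwuV (CGACACA, off=5): no sites
  QalVI GAAGT/1: at [1, 7] ⇒ [2, 8]
  KluV (GGGCGCA, off=4): no sites

Pooled cuts: [2, 8, 30, 46, 58, 70]

Fragments:
  [0,2): 2 bp
  [2,8): 6 bp
  [8,30): 22 bp
  [30,46): 16 bp
  [46,58): 12 bp
  [58,70): 12 bp
  [70,79): 9 bp

[2,6,9,12,12,16,22]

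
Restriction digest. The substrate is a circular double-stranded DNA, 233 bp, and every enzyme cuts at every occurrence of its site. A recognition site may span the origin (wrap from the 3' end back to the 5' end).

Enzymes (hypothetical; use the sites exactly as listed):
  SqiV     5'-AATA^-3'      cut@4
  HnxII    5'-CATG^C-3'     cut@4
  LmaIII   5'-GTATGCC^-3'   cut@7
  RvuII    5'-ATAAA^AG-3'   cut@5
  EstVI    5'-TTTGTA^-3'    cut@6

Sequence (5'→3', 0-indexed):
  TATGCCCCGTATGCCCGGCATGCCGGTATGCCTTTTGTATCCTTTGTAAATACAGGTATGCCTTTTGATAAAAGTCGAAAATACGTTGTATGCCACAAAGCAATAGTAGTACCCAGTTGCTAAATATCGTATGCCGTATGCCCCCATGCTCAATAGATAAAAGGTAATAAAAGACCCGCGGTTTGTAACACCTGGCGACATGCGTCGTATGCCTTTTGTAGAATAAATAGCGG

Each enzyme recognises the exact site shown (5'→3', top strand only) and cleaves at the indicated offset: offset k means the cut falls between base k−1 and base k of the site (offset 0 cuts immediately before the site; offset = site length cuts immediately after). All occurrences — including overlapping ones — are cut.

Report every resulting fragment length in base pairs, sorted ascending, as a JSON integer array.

Per-enzyme occurrences:
  SqiV (AATA, off=4): starts [48, 79, 101, 122, 151, 165, 221, 225] → cuts [52, 83, 105, 126, 155, 169, 225, 229]
  HnxII (CATGC, off=4): starts [18, 144, 198] → cuts [22, 148, 202]
  LmaIII (GTATGCC, off=7): starts [8, 25, 55, 87, 128, 135, 206, 232] → cuts [6, 15, 32, 62, 94, 135, 142, 213]
  RvuII (ATAAAAG, off=5): starts [67, 156, 166] → cuts [72, 161, 171]
  EstVI (TTTGTA, off=6): starts [33, 42, 181, 214] → cuts [39, 48, 187, 220]

Pooled cuts: [6, 15, 22, 32, 39, 48, 52, 62, 72, 83, 94, 105, 126, 135, 142, 148, 155, 161, 169, 171, 187, 202, 213, 220, 225, 229]

Fragment lengths:
  6→15: 9 bp
  15→22: 7 bp
  22→32: 10 bp
  32→39: 7 bp
  39→48: 9 bp
  48→52: 4 bp
  52→62: 10 bp
  62→72: 10 bp
  72→83: 11 bp
  83→94: 11 bp
  94→105: 11 bp
  105→126: 21 bp
  126→135: 9 bp
  135→142: 7 bp
  142→148: 6 bp
  148→155: 7 bp
  155→161: 6 bp
  161→169: 8 bp
  169→171: 2 bp
  171→187: 16 bp
  187→202: 15 bp
  202→213: 11 bp
  213→220: 7 bp
  220→225: 5 bp
  225→229: 4 bp
  229→6 (wrap): 233-229+6 = 10 bp

[2,4,4,5,6,6,7,7,7,7,7,8,9,9,9,10,10,10,10,11,11,11,11,15,16,21]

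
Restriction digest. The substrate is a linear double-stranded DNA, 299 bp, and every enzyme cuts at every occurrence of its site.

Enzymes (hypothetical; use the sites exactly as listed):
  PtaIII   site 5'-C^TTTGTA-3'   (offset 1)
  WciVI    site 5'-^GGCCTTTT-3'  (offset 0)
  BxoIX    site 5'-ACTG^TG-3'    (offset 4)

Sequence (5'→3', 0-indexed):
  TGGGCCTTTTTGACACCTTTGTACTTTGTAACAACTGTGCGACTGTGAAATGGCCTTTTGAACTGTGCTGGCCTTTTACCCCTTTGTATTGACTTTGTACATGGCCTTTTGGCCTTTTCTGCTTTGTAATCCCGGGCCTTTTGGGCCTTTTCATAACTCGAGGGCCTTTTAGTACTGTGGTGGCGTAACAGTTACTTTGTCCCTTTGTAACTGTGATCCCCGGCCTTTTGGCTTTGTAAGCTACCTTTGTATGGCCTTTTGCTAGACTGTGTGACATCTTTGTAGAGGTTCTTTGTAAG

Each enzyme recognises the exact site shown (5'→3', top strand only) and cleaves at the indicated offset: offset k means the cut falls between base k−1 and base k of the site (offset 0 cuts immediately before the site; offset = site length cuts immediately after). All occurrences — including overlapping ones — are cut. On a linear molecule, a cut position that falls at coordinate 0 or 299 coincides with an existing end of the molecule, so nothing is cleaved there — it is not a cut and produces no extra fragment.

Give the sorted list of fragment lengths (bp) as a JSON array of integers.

[2,4,6,7,7,8,8,8,8,9,9,9,10,11,11,12,12,13,13,13,13,14,15,15,17,19,26]

Scan for sites:
  PtaIII CTTTGTA/1: at [16, 23, 81, 92, 121, 202, 231, 244, 277, 290] ⇒ [17, 24, 82, 93, 122, 203, 232, 245, 278, 291]
  WciVI GGCCTTTT/0: at [2, 51, 69, 102, 110, 134, 143, 162, 221, 252] ⇒ [2, 51, 69, 102, 110, 134, 143, 162, 221, 252]
  BxoIX ACTGTG/4: at [33, 41, 61, 173, 209, 265] ⇒ [37, 45, 65, 177, 213, 269]

All cut coordinates (distinct, sorted): [2, 17, 24, 37, 45, 51, 65, 69, 82, 93, 102, 110, 122, 134, 143, 162, 177, 203, 213, 221, 232, 245, 252, 269, 278, 291]

Fragment lengths:
  [0,2): 2 bp
  [2,17): 15 bp
  [17,24): 7 bp
  [24,37): 13 bp
  [37,45): 8 bp
  [45,51): 6 bp
  [51,65): 14 bp
  [65,69): 4 bp
  [69,82): 13 bp
  [82,93): 11 bp
  [93,102): 9 bp
  [102,110): 8 bp
  [110,122): 12 bp
  [122,134): 12 bp
  [134,143): 9 bp
  [143,162): 19 bp
  [162,177): 15 bp
  [177,203): 26 bp
  [203,213): 10 bp
  [213,221): 8 bp
  [221,232): 11 bp
  [232,245): 13 bp
  [245,252): 7 bp
  [252,269): 17 bp
  [269,278): 9 bp
  [278,291): 13 bp
  [291,299): 8 bp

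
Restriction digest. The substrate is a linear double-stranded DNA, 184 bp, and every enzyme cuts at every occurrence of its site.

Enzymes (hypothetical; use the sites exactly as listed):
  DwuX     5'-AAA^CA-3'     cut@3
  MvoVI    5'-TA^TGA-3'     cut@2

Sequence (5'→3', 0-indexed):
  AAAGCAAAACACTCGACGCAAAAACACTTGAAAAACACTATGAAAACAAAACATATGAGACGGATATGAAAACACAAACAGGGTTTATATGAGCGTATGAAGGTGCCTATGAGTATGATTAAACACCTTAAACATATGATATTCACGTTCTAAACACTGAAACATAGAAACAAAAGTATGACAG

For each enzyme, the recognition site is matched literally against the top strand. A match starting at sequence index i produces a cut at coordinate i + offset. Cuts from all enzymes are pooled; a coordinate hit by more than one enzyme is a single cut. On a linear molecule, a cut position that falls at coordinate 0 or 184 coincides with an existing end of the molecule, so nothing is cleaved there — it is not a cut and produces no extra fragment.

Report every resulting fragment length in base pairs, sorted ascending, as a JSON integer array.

[4,4,5,5,6,6,6,6,6,8,8,8,8,8,9,9,11,11,11,12,15,18]

Site scan:
  DwuX (AAACA, off=3): starts [6, 21, 32, 43, 48, 69, 75, 120, 129, 151, 159, 167] → cuts [9, 24, 35, 46, 51, 72, 78, 123, 132, 154, 162, 170]
  MvoVI (TATGA, off=2): starts [38, 53, 64, 87, 95, 107, 113, 134, 176] → cuts [40, 55, 66, 89, 97, 109, 115, 136, 178]

Pooled cuts: [9, 24, 35, 40, 46, 51, 55, 66, 72, 78, 89, 97, 109, 115, 123, 132, 136, 154, 162, 170, 178]

Fragment lengths:
  [0,9): 9 bp
  [9,24): 15 bp
  [24,35): 11 bp
  [35,40): 5 bp
  [40,46): 6 bp
  [46,51): 5 bp
  [51,55): 4 bp
  [55,66): 11 bp
  [66,72): 6 bp
  [72,78): 6 bp
  [78,89): 11 bp
  [89,97): 8 bp
  [97,109): 12 bp
  [109,115): 6 bp
  [115,123): 8 bp
  [123,132): 9 bp
  [132,136): 4 bp
  [136,154): 18 bp
  [154,162): 8 bp
  [162,170): 8 bp
  [170,178): 8 bp
  [178,184): 6 bp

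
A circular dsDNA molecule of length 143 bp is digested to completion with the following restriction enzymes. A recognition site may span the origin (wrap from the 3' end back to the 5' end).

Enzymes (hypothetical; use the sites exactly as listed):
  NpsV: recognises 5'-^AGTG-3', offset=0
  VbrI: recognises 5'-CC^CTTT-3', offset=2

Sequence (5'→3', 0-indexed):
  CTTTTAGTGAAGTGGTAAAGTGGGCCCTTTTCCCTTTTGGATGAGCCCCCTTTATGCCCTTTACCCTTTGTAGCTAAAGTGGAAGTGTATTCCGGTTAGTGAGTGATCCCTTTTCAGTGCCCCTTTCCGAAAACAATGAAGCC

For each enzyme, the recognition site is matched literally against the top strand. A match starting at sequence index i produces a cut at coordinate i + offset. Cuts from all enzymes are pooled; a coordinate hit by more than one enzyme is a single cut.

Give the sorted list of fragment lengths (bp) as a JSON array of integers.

Scan for sites:
  NpsV AGTG/0: at [5, 10, 18, 77, 83, 97, 101, 115] ⇒ [5, 10, 18, 77, 83, 97, 101, 115]
  VbrI CCCTTT/2: at [24, 31, 47, 56, 63, 107, 120, 141] ⇒ [0, 26, 33, 49, 58, 65, 109, 122]

All cut coordinates (distinct, sorted): [0, 5, 10, 18, 26, 33, 49, 58, 65, 77, 83, 97, 101, 109, 115, 122]

Fragments:
  0→5: 5 bp
  5→10: 5 bp
  10→18: 8 bp
  18→26: 8 bp
  26→33: 7 bp
  33→49: 16 bp
  49→58: 9 bp
  58→65: 7 bp
  65→77: 12 bp
  77→83: 6 bp
  83→97: 14 bp
  97→101: 4 bp
  101→109: 8 bp
  109→115: 6 bp
  115→122: 7 bp
  122→0 (wrap): 143-122+0 = 21 bp

[4,5,5,6,6,7,7,7,8,8,8,9,12,14,16,21]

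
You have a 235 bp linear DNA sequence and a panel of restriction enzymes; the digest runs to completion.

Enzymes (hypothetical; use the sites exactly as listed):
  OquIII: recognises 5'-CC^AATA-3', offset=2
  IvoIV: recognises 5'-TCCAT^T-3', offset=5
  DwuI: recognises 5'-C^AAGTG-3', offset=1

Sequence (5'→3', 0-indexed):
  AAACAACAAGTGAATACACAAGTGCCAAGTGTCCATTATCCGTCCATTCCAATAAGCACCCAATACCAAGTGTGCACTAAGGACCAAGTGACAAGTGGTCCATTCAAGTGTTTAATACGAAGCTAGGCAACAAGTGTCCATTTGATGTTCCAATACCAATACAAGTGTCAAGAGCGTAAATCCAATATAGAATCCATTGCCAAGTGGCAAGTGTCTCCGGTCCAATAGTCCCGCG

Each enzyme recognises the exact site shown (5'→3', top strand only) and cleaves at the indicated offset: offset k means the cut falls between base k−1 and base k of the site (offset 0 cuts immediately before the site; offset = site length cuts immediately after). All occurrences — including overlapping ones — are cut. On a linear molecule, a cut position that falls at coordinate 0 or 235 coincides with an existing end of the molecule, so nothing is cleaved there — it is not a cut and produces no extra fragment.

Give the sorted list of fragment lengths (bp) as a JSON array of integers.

Scan for sites:
  OquIII (CCAATA, off=2): starts [48, 59, 149, 155, 181, 221] → cuts [50, 61, 151, 157, 183, 223]
  IvoIV (TCCATT, off=5): starts [31, 42, 98, 136, 192] → cuts [36, 47, 103, 141, 197]
  DwuI (CAAGTG, off=1): starts [6, 18, 25, 66, 84, 91, 104, 130, 161, 200, 207] → cuts [7, 19, 26, 67, 85, 92, 105, 131, 162, 201, 208]

All cut coordinates (distinct, sorted): [7, 19, 26, 36, 47, 50, 61, 67, 85, 92, 103, 105, 131, 141, 151, 157, 162, 183, 197, 201, 208, 223]

Fragment lengths:
  [0,7): 7 bp
  [7,19): 12 bp
  [19,26): 7 bp
  [26,36): 10 bp
  [36,47): 11 bp
  [47,50): 3 bp
  [50,61): 11 bp
  [61,67): 6 bp
  [67,85): 18 bp
  [85,92): 7 bp
  [92,103): 11 bp
  [103,105): 2 bp
  [105,131): 26 bp
  [131,141): 10 bp
  [141,151): 10 bp
  [151,157): 6 bp
  [157,162): 5 bp
  [162,183): 21 bp
  [183,197): 14 bp
  [197,201): 4 bp
  [201,208): 7 bp
  [208,223): 15 bp
  [223,235): 12 bp

[2,3,4,5,6,6,7,7,7,7,10,10,10,11,11,11,12,12,14,15,18,21,26]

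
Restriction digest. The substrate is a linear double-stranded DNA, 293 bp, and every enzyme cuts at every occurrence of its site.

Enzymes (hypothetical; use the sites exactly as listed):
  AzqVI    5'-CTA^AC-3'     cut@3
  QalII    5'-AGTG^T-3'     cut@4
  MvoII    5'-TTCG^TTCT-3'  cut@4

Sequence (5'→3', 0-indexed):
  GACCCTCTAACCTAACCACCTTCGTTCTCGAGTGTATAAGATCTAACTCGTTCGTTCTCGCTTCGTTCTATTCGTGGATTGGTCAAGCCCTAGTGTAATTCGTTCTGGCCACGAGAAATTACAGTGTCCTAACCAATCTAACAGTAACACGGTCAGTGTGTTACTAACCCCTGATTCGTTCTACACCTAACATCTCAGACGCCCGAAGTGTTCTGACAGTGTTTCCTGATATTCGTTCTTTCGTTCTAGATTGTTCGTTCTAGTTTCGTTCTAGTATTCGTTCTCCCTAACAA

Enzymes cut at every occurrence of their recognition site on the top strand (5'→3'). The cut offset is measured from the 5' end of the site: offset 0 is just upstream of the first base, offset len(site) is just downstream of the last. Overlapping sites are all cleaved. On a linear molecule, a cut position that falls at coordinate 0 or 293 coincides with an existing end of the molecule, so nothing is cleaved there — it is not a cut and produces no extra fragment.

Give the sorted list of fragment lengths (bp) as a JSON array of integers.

Site scan:
  AzqVI (CTAAC, off=3): starts [6, 11, 42, 128, 137, 163, 186, 286] → cuts [9, 14, 45, 131, 140, 166, 189, 289]
  QalII (AGTGT, off=4): starts [30, 91, 122, 154, 206, 217] → cuts [34, 95, 126, 158, 210, 221]
  MvoII (TTCGTTCT, off=4): starts [20, 50, 61, 98, 174, 231, 239, 253, 264, 276] → cuts [24, 54, 65, 102, 178, 235, 243, 257, 268, 280]

Pooled cuts: [9, 14, 24, 34, 45, 54, 65, 95, 102, 126, 131, 140, 158, 166, 178, 189, 210, 221, 235, 243, 257, 268, 280, 289]

Fragments:
  [0,9): 9 bp
  [9,14): 5 bp
  [14,24): 10 bp
  [24,34): 10 bp
  [34,45): 11 bp
  [45,54): 9 bp
  [54,65): 11 bp
  [65,95): 30 bp
  [95,102): 7 bp
  [102,126): 24 bp
  [126,131): 5 bp
  [131,140): 9 bp
  [140,158): 18 bp
  [158,166): 8 bp
  [166,178): 12 bp
  [178,189): 11 bp
  [189,210): 21 bp
  [210,221): 11 bp
  [221,235): 14 bp
  [235,243): 8 bp
  [243,257): 14 bp
  [257,268): 11 bp
  [268,280): 12 bp
  [280,289): 9 bp
  [289,293): 4 bp

[4,5,5,7,8,8,9,9,9,9,10,10,11,11,11,11,11,12,12,14,14,18,21,24,30]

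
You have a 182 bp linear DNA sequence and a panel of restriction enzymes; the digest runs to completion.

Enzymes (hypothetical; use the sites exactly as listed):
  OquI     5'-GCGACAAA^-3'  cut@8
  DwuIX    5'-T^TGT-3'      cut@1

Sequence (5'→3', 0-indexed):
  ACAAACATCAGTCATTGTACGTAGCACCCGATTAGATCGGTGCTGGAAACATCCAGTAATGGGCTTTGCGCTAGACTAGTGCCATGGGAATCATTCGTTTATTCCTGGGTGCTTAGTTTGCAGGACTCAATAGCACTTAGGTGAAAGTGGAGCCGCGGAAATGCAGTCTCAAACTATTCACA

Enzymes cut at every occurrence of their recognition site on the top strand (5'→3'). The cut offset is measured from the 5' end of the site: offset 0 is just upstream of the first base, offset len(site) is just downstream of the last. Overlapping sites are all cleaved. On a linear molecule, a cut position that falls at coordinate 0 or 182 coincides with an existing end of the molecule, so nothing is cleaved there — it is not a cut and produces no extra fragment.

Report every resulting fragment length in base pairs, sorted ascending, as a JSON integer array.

[15,167]

Per-enzyme occurrences:
  OquI (GCGACAAA, off=8): no sites
  DwuIX TTGT/1: at [14] ⇒ [15]

All cut coordinates (distinct, sorted): [15]

Fragments:
  [0,15): 15 bp
  [15,182): 167 bp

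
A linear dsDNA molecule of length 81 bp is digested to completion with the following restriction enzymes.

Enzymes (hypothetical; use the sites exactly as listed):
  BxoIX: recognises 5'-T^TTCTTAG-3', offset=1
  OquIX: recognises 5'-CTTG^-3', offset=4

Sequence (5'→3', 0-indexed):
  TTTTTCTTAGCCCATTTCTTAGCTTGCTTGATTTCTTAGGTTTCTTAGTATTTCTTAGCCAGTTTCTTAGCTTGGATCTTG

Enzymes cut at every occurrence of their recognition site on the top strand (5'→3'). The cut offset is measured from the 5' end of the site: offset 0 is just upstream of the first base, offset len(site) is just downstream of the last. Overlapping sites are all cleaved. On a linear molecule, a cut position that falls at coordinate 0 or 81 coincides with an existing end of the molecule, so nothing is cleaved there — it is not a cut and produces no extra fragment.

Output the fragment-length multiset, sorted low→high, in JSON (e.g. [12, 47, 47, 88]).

[2,3,4,7,9,10,11,11,12,12]

Per-enzyme occurrences:
  BxoIX TTTCTTAG/1: at [2, 14, 31, 40, 50, 62] ⇒ [3, 15, 32, 41, 51, 63]
  OquIX CTTG/4: at [22, 26, 70, 77] ⇒ [26, 30, 74] (position 81 is a terminus of the linear molecule — no cut)

All cut coordinates (distinct, sorted): [3, 15, 26, 30, 32, 41, 51, 63, 74]

Fragment lengths:
  [0,3): 3 bp
  [3,15): 12 bp
  [15,26): 11 bp
  [26,30): 4 bp
  [30,32): 2 bp
  [32,41): 9 bp
  [41,51): 10 bp
  [51,63): 12 bp
  [63,74): 11 bp
  [74,81): 7 bp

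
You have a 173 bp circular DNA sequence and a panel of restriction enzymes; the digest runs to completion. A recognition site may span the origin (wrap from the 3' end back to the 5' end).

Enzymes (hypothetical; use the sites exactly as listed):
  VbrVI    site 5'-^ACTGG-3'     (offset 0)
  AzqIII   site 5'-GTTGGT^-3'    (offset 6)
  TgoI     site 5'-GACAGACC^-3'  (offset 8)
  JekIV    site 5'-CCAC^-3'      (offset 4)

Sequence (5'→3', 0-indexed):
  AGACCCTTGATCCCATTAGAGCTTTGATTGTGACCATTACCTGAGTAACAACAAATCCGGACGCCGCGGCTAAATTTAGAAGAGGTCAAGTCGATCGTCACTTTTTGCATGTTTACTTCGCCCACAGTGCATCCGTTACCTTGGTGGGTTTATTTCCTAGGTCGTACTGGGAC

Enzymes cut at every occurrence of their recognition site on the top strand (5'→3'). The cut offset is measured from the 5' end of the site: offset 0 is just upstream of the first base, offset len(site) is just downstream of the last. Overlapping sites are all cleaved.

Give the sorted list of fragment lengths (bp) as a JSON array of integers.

[13,40,120]

Per-enzyme occurrences:
  VbrVI ACTGG/0: at [165] ⇒ [165]
  AzqIII (GTTGGT, off=6): no sites
  TgoI GACAGACC/8: at [170] ⇒ [5]
  JekIV CCAC/4: at [121] ⇒ [125]

Pooled cuts: [5, 125, 165]

Fragments:
  5→125: 120 bp
  125→165: 40 bp
  165→5 (wrap): 173-165+5 = 13 bp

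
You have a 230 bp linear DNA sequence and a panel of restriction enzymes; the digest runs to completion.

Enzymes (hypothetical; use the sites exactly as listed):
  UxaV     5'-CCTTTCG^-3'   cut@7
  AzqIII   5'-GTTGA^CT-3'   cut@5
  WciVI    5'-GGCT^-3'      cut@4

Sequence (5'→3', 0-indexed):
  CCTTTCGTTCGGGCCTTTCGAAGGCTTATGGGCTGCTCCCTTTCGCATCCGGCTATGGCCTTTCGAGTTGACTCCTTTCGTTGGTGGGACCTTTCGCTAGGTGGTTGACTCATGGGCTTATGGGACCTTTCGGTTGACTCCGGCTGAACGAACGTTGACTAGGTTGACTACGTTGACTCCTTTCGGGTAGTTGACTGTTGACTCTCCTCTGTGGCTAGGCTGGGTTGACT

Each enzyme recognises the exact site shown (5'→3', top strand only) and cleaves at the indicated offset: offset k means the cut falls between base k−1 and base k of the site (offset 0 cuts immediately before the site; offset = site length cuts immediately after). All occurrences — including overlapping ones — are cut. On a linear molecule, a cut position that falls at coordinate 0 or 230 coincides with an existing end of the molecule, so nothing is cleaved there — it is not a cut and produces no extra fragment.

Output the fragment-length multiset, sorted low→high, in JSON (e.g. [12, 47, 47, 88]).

[2,5,5,6,6,7,7,7,8,8,9,9,9,9,9,9,10,11,11,12,13,13,14,15,16]

Site scan:
  UxaV CCTTTCG/7: at [0, 13, 38, 58, 73, 89, 125, 178] ⇒ [7, 20, 45, 65, 80, 96, 132, 185]
  AzqIII GTTGACT/5: at [66, 103, 132, 153, 162, 171, 189, 196, 223] ⇒ [71, 108, 137, 158, 167, 176, 194, 201, 228]
  WciVI GGCT/4: at [22, 30, 50, 114, 141, 212, 217] ⇒ [26, 34, 54, 118, 145, 216, 221]

Pooled cuts: [7, 20, 26, 34, 45, 54, 65, 71, 80, 96, 108, 118, 132, 137, 145, 158, 167, 176, 185, 194, 201, 216, 221, 228]

Fragment lengths:
  [0,7): 7 bp
  [7,20): 13 bp
  [20,26): 6 bp
  [26,34): 8 bp
  [34,45): 11 bp
  [45,54): 9 bp
  [54,65): 11 bp
  [65,71): 6 bp
  [71,80): 9 bp
  [80,96): 16 bp
  [96,108): 12 bp
  [108,118): 10 bp
  [118,132): 14 bp
  [132,137): 5 bp
  [137,145): 8 bp
  [145,158): 13 bp
  [158,167): 9 bp
  [167,176): 9 bp
  [176,185): 9 bp
  [185,194): 9 bp
  [194,201): 7 bp
  [201,216): 15 bp
  [216,221): 5 bp
  [221,228): 7 bp
  [228,230): 2 bp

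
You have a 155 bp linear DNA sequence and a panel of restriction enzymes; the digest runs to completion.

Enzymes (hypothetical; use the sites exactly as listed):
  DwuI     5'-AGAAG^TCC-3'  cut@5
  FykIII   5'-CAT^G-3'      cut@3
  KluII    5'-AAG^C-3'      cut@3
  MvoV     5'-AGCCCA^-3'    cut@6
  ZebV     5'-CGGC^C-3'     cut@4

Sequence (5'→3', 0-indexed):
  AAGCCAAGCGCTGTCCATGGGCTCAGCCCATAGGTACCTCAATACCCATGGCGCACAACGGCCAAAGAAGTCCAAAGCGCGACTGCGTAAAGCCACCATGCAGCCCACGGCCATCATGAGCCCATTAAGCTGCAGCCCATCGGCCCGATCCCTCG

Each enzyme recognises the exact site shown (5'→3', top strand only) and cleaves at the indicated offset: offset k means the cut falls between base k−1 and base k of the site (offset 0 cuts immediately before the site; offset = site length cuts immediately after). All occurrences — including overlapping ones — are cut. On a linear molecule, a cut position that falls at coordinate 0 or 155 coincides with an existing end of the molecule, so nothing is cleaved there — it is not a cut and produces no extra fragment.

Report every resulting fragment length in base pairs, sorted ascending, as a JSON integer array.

[3,4,5,5,5,6,7,7,7,8,8,10,10,11,12,13,15,19]

Scan for sites:
  DwuI (AGAAGTCC, off=5): starts [65] → cuts [70]
  FykIII (CATG, off=3): starts [15, 46, 96, 114] → cuts [18, 49, 99, 117]
  KluII (AAGC, off=3): starts [0, 5, 74, 89, 126] → cuts [3, 8, 77, 92, 129]
  MvoV (AGCCCA, off=6): starts [24, 101, 118, 133] → cuts [30, 107, 124, 139]
  ZebV (CGGCC, off=4): starts [58, 107, 140] → cuts [62, 111, 144]

Pooled cuts: [3, 8, 18, 30, 49, 62, 70, 77, 92, 99, 107, 111, 117, 124, 129, 139, 144]

Fragment lengths:
  [0,3): 3 bp
  [3,8): 5 bp
  [8,18): 10 bp
  [18,30): 12 bp
  [30,49): 19 bp
  [49,62): 13 bp
  [62,70): 8 bp
  [70,77): 7 bp
  [77,92): 15 bp
  [92,99): 7 bp
  [99,107): 8 bp
  [107,111): 4 bp
  [111,117): 6 bp
  [117,124): 7 bp
  [124,129): 5 bp
  [129,139): 10 bp
  [139,144): 5 bp
  [144,155): 11 bp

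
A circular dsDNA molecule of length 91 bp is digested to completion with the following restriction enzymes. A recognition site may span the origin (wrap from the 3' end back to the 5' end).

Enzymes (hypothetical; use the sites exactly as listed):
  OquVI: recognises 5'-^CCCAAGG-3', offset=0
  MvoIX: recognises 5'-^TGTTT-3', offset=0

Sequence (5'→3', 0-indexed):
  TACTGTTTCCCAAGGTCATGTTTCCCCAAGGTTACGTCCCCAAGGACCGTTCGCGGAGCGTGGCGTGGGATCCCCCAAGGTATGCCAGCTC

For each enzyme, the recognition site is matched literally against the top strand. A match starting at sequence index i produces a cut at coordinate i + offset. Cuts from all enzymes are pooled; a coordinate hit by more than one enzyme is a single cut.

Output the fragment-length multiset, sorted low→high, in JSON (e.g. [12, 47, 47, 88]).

[5,6,10,14,21,35]

Per-enzyme occurrences:
  OquVI CCCAAGG/0: at [8, 24, 38, 73] ⇒ [8, 24, 38, 73]
  MvoIX TGTTT/0: at [3, 18] ⇒ [3, 18]

Pooled cuts: [3, 8, 18, 24, 38, 73]

Fragment lengths:
  3→8: 5 bp
  8→18: 10 bp
  18→24: 6 bp
  24→38: 14 bp
  38→73: 35 bp
  73→3 (wrap): 91-73+3 = 21 bp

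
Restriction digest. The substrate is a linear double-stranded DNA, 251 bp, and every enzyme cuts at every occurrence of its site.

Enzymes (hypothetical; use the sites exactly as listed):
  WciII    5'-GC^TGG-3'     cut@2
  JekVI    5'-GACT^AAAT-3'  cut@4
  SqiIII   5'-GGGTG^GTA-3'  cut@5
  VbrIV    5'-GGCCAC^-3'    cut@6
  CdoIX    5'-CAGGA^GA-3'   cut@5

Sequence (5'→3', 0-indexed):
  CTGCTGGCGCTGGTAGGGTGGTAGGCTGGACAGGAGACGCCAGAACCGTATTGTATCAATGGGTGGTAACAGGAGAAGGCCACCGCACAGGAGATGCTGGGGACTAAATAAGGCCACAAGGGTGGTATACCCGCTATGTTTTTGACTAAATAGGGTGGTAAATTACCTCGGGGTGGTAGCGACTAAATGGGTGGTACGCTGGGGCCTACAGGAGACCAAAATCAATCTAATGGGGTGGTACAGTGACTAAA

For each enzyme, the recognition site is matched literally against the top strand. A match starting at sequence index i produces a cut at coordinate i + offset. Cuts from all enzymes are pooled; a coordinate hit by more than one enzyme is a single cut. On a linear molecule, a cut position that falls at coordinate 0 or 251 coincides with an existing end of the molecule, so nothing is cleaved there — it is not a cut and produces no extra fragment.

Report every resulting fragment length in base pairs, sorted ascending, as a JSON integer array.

Scan for sites:
  WciII GCTGG/2: at [2, 8, 24, 95, 197] ⇒ [4, 10, 26, 97, 199]
  JekVI GACTAAAT/4: at [101, 143, 180] ⇒ [105, 147, 184]
  SqiIII GGGTGGTA/5: at [15, 60, 119, 152, 170, 188, 232] ⇒ [20, 65, 124, 157, 175, 193, 237]
  VbrIV GGCCAC/6: at [77, 111] ⇒ [83, 117]
  CdoIX CAGGAGA/5: at [30, 69, 87, 208] ⇒ [35, 74, 92, 213]

Pooled cuts: [4, 10, 20, 26, 35, 65, 74, 83, 92, 97, 105, 117, 124, 147, 157, 175, 184, 193, 199, 213, 237]

Fragments:
  [0,4): 4 bp
  [4,10): 6 bp
  [10,20): 10 bp
  [20,26): 6 bp
  [26,35): 9 bp
  [35,65): 30 bp
  [65,74): 9 bp
  [74,83): 9 bp
  [83,92): 9 bp
  [92,97): 5 bp
  [97,105): 8 bp
  [105,117): 12 bp
  [117,124): 7 bp
  [124,147): 23 bp
  [147,157): 10 bp
  [157,175): 18 bp
  [175,184): 9 bp
  [184,193): 9 bp
  [193,199): 6 bp
  [199,213): 14 bp
  [213,237): 24 bp
  [237,251): 14 bp

[4,5,6,6,6,7,8,9,9,9,9,9,9,10,10,12,14,14,18,23,24,30]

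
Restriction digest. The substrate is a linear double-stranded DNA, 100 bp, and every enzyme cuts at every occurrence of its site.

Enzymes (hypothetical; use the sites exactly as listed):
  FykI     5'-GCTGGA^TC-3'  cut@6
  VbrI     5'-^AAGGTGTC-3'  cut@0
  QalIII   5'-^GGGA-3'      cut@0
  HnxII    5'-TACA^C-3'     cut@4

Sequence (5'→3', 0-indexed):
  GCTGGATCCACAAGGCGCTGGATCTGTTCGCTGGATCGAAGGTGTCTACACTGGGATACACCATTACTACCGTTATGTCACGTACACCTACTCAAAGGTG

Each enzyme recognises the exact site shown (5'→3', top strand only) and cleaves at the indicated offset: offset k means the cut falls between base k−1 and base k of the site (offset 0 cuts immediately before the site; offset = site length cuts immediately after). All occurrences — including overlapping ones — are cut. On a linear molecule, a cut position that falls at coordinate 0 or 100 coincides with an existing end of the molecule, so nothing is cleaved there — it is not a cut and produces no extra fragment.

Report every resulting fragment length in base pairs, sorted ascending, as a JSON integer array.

Per-enzyme occurrences:
  FykI GCTGGATC/6: at [0, 16, 29] ⇒ [6, 22, 35]
  VbrI AAGGTGTC/0: at [38] ⇒ [38]
  QalIII GGGA/0: at [52] ⇒ [52]
  HnxII TACAC/4: at [46, 56, 82] ⇒ [50, 60, 86]

Pooled cuts: [6, 22, 35, 38, 50, 52, 60, 86]

Fragment lengths:
  [0,6): 6 bp
  [6,22): 16 bp
  [22,35): 13 bp
  [35,38): 3 bp
  [38,50): 12 bp
  [50,52): 2 bp
  [52,60): 8 bp
  [60,86): 26 bp
  [86,100): 14 bp

[2,3,6,8,12,13,14,16,26]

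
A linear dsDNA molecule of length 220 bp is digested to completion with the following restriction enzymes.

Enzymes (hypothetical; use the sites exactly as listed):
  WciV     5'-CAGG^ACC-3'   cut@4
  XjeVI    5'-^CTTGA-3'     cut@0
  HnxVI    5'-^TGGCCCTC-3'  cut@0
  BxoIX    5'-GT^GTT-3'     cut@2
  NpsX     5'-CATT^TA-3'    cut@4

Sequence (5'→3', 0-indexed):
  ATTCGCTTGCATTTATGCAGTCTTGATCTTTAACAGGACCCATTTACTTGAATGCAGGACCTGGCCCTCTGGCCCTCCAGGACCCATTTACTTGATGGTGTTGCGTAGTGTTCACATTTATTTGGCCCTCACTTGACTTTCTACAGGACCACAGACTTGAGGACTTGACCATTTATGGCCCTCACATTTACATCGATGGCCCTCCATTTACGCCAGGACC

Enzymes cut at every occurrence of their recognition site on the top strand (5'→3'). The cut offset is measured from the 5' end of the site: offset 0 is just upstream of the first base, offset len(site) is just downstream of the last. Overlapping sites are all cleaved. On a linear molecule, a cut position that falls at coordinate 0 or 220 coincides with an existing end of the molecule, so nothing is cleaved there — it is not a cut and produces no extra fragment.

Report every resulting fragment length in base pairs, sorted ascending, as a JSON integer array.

Scan for sites:
  WciV (CAGGACC, off=4): starts [33, 54, 77, 143, 213] → cuts [37, 58, 81, 147, 217]
  XjeVI (CTTGA, off=0): starts [21, 46, 90, 131, 155, 163] → cuts [21, 46, 90, 131, 155, 163]
  HnxVI (TGGCCCTC, off=0): starts [61, 69, 122, 175, 196] → cuts [61, 69, 122, 175, 196]
  BxoIX (GTGTT, off=2): starts [97, 107] → cuts [99, 109]
  NpsX (CATTTA, off=4): starts [9, 40, 84, 114, 169, 184, 204] → cuts [13, 44, 88, 118, 173, 188, 208]

All cut coordinates (distinct, sorted): [13, 21, 37, 44, 46, 58, 61, 69, 81, 88, 90, 99, 109, 118, 122, 131, 147, 155, 163, 173, 175, 188, 196, 208, 217]

Fragments:
  [0,13): 13 bp
  [13,21): 8 bp
  [21,37): 16 bp
  [37,44): 7 bp
  [44,46): 2 bp
  [46,58): 12 bp
  [58,61): 3 bp
  [61,69): 8 bp
  [69,81): 12 bp
  [81,88): 7 bp
  [88,90): 2 bp
  [90,99): 9 bp
  [99,109): 10 bp
  [109,118): 9 bp
  [118,122): 4 bp
  [122,131): 9 bp
  [131,147): 16 bp
  [147,155): 8 bp
  [155,163): 8 bp
  [163,173): 10 bp
  [173,175): 2 bp
  [175,188): 13 bp
  [188,196): 8 bp
  [196,208): 12 bp
  [208,217): 9 bp
  [217,220): 3 bp

[2,2,2,3,3,4,7,7,8,8,8,8,8,9,9,9,9,10,10,12,12,12,13,13,16,16]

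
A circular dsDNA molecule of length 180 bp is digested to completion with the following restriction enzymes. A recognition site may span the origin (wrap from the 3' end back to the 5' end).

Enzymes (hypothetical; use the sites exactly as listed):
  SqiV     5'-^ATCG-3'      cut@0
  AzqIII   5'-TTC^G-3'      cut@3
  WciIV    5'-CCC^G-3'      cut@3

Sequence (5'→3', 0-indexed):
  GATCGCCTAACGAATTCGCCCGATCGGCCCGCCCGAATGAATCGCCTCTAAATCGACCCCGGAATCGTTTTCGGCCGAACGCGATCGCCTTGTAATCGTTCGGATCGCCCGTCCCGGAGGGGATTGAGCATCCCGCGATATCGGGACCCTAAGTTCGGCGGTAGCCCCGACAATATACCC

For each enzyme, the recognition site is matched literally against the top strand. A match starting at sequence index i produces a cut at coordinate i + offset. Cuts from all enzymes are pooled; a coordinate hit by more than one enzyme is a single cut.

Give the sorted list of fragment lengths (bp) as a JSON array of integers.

Scan for sites:
  SqiV ATCG/0: at [1, 22, 40, 51, 63, 83, 94, 103, 139] ⇒ [1, 22, 40, 51, 63, 83, 94, 103, 139]
  AzqIII TTCG/3: at [14, 69, 98, 153] ⇒ [17, 72, 101, 156]
  WciIV CCCG/3: at [18, 27, 31, 57, 107, 112, 131, 165, 177] ⇒ [0, 21, 30, 34, 60, 110, 115, 134, 168]

All cut coordinates (distinct, sorted): [0, 1, 17, 21, 22, 30, 34, 40, 51, 60, 63, 72, 83, 94, 101, 103, 110, 115, 134, 139, 156, 168]

Fragments:
  0→1: 1 bp
  1→17: 16 bp
  17→21: 4 bp
  21→22: 1 bp
  22→30: 8 bp
  30→34: 4 bp
  34→40: 6 bp
  40→51: 11 bp
  51→60: 9 bp
  60→63: 3 bp
  63→72: 9 bp
  72→83: 11 bp
  83→94: 11 bp
  94→101: 7 bp
  101→103: 2 bp
  103→110: 7 bp
  110→115: 5 bp
  115→134: 19 bp
  134→139: 5 bp
  139→156: 17 bp
  156→168: 12 bp
  168→0 (wrap): 180-168+0 = 12 bp

[1,1,2,3,4,4,5,5,6,7,7,8,9,9,11,11,11,12,12,16,17,19]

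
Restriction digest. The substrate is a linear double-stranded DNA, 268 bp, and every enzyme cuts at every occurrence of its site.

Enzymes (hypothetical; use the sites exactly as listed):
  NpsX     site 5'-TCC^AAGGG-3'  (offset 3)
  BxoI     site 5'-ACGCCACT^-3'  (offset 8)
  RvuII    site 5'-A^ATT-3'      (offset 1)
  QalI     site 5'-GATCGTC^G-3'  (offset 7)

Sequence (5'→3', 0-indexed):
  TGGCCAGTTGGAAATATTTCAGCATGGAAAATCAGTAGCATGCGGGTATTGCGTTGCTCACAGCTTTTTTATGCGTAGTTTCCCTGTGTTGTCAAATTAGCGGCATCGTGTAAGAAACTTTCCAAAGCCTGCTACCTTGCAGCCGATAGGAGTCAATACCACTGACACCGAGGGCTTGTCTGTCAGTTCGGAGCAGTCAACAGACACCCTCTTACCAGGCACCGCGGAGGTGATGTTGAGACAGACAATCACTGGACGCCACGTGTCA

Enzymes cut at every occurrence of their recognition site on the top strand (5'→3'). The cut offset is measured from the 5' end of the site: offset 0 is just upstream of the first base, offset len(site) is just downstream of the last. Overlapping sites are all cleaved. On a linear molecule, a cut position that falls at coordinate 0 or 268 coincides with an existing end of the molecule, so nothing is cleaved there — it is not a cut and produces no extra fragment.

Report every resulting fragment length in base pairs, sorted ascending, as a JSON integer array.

Site scan:
  NpsX (TCCAAGGG, off=3): no sites
  BxoI (ACGCCACT, off=8): no sites
  RvuII AATT/1: at [94] ⇒ [95]
  QalI (GATCGTCG, off=7): no sites

Pooled cuts: [95]

Fragment lengths:
  [0,95): 95 bp
  [95,268): 173 bp

[95,173]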